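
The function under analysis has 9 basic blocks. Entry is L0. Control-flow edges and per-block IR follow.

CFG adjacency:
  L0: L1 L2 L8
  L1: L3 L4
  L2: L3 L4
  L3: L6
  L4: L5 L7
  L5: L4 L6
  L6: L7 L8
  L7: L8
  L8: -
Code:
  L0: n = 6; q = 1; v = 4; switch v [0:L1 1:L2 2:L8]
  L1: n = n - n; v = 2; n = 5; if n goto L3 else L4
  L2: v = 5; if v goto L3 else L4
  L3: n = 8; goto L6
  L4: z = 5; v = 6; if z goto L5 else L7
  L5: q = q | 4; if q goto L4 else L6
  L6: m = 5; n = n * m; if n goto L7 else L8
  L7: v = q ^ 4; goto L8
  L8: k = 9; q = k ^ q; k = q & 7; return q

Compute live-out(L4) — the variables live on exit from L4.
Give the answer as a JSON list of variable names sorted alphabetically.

Per-block:
  L0 def {n,q,v} use ∅
  L1 def {n,v} use {n}
  L2 def {v} use ∅
  L3 def {n} use ∅
  L4 def {v,z} use ∅
  L5 def {q} use {q}
  L6 def {m,n} use {n}
  L7 def {v} use {q}
  L8 def {k,q} use {q}

Backward fixpoint:
  live L0: ∅→{n,q}
  live L1: {n,q}→{n,q}
  live L2: {n,q}→{n,q}
  live L3: {q}→{n,q}
  live L4: {n,q}→{n,q}
  live L5: {n,q}→{n,q}
  live L6: {n,q}→{q}
  live L7: {q}→{q}
  live L8: {q}→∅

live-out(L4) = ["n", "q"]

Answer: ["n", "q"]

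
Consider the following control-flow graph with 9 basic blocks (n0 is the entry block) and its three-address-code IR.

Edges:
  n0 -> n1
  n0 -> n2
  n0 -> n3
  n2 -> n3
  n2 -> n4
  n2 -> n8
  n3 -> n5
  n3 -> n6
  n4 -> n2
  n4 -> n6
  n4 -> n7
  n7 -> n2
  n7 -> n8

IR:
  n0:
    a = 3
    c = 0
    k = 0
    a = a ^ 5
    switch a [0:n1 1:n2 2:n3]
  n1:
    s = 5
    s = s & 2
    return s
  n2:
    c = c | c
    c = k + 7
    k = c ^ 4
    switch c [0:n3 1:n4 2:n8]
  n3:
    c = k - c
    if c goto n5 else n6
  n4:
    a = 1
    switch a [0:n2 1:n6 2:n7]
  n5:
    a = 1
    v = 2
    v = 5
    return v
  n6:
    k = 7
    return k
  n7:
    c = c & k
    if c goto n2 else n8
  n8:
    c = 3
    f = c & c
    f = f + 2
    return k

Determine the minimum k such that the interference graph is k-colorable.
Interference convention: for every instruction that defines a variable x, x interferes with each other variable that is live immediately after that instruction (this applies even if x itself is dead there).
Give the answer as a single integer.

Per-block:
  n0: def={a,c,k} ue=∅
  n1: def={s} ue=∅
  n2: def={c,k} ue={c,k}
  n3: def={c} ue={c,k}
  n4: def={a} ue=∅
  n5: def={a,v} ue=∅
  n6: def={k} ue=∅
  n7: def={c} ue={c,k}
  n8: def={c,f} ue={k}

Liveness:
  live n0: ∅→{c,k}
  live n1: ∅→∅
  live n2: {c,k}→{c,k}
  live n3: {c,k}→∅
  live n4: {c,k}→{c,k}
  live n5: ∅→∅
  live n6: ∅→∅
  live n7: {c,k}→{c,k}
  live n8: {k}→∅

Interference:
  a↔{c,k}
  c↔{a,k}
  f↔{k}
  k↔{a,c,f}
  s↔∅
  v↔∅

Colouring:
  clique {a,c,k} ⇒ need ≥ 3
  3-colouring: r0={k,s,v}  r1={a,f}  r2={c}
  χ = 3

Answer: 3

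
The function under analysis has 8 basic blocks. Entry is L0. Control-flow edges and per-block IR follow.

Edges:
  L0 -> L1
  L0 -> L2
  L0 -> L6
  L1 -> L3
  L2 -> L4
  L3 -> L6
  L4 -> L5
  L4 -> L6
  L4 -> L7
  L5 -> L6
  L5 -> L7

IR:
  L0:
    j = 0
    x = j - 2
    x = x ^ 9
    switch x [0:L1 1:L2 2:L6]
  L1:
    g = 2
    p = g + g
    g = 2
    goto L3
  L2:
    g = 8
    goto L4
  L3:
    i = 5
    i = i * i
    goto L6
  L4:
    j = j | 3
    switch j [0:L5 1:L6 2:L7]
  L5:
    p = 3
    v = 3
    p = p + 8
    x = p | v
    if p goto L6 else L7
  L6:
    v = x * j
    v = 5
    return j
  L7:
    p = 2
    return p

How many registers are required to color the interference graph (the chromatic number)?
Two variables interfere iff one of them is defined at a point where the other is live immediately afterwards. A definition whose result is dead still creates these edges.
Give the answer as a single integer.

def/use:
  L0 def {j,x} use ∅
  L1 def {g,p} use ∅
  L2 def {g} use ∅
  L3 def {i} use ∅
  L4 def {j} use {j}
  L5 def {p,v,x} use ∅
  L6 def {v} use {j,x}
  L7 def {p} use ∅

Liveness:
  L0: in=∅ out={j,x}
  L1: in={j,x} out={j,x}
  L2: in={j,x} out={j,x}
  L3: in={j,x} out={j,x}
  L4: in={j,x} out={j,x}
  L5: in={j} out={j,x}
  L6: in={j,x} out=∅
  L7: in=∅ out=∅

Conflict graph:
  g↔{j,x}
  i↔{j,x}
  j↔{g,i,p,v,x}
  p↔{j,v,x}
  v↔{j,p}
  x↔{g,i,j,p}

Chromatic number:
  {g,j,x} pairwise interfere (3-clique) ⇒ χ ≥ 3
  assign g→R2 i→R2 j→R0 p→R2 v→R1 x→R1 — no edge inside a register ⇒ χ ≤ 3
  χ = 3

Answer: 3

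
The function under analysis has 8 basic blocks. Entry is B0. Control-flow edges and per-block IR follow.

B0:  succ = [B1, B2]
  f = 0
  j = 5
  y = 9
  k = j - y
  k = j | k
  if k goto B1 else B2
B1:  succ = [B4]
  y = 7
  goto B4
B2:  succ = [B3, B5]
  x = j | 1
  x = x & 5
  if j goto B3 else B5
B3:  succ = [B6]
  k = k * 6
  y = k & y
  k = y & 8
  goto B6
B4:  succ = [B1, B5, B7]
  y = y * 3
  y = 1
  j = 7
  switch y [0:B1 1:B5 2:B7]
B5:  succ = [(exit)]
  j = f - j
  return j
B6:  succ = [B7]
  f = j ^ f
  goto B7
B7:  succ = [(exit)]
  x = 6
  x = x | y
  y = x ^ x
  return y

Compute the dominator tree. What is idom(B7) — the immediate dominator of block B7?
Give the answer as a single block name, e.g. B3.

Answer: B0

Derivation:
idom tree: B1←B0 B2←B0 B3←B2 B4←B1 B5←B0 B6←B3 B7←B0
Join-block Dom:
  B1: preds {B0,B4}: {B0} ∩ {B0,B1,B4} = {B0}; idom=B0
  B5: preds {B2,B4}: {B0,B2} ∩ {B0,B1,B4} = {B0}; idom=B0
  B7: preds {B4,B6}: {B0,B1,B4} ∩ {B0,B2,B3,B6} = {B0}; idom=B0

idom(B7) = B0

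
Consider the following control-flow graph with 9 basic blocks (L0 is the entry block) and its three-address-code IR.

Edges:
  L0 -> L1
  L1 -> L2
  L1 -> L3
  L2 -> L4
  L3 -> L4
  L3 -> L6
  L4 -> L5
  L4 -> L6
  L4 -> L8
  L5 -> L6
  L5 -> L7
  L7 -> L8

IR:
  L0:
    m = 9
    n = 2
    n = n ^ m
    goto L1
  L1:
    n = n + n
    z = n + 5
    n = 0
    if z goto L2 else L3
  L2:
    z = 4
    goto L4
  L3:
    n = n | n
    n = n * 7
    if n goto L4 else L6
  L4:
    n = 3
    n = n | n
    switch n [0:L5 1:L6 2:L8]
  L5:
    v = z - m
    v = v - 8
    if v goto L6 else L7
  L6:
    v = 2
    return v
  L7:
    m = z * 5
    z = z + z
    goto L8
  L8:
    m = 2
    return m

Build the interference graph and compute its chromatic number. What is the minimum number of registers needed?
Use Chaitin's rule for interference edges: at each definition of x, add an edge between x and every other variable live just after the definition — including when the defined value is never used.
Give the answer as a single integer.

def/use:
  L0: def={m,n} ue=∅
  L1: def={n,z} ue={n}
  L2: def={z} ue=∅
  L3: def={n} ue={n}
  L4: def={n} ue=∅
  L5: def={v} ue={m,z}
  L6: def={v} ue=∅
  L7: def={m,z} ue={z}
  L8: def={m} ue=∅

Liveness:
  live L0: ∅→{m,n}
  live L1: {m,n}→{m,n,z}
  live L2: {m}→{m,z}
  live L3: {m,n,z}→{m,z}
  live L4: {m,z}→{m,z}
  live L5: {m,z}→{z}
  live L6: ∅→∅
  live L7: {z}→∅
  live L8: ∅→∅

Conflict graph:
  m: {n,z}
  n: {m,z}
  v: {z}
  z: {m,n,v}

Registers:
  {m,n,z} pairwise interfere (3-clique) ⇒ χ ≥ 3
  3-colouring: R0={z}  R1={m,v}  R2={n}
  χ = 3

Answer: 3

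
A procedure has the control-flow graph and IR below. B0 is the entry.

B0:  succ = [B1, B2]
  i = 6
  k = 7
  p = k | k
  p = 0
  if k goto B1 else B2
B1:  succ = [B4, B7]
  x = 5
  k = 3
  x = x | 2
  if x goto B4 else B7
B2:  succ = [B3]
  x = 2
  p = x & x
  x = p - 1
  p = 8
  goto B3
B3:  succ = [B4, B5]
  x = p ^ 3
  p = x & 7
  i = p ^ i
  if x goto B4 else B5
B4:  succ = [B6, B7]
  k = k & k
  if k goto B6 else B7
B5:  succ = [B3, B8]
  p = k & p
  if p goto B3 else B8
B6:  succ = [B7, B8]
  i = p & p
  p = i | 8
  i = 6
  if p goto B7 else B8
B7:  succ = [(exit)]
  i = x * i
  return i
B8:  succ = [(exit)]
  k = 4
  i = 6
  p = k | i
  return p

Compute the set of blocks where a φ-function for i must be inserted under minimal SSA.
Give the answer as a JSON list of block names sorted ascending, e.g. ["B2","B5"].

idom tree: B1←B0 B2←B0 B3←B2 B4←B0 B5←B3 B6←B4 B7←B0 B8←B0
Join-block Dom:
  B3: preds {B2,B5}: {B0,B2} ∩ {B0,B2,B3,B5} = {B0,B2}; idom=B2
  B4: preds {B1,B3}: {B0,B1} ∩ {B0,B2,B3} = {B0}; idom=B0
  B7: preds {B1,B4,B6}: {B0,B1} ∩ {B0,B4} ∩ {B0,B4,B6} = {B0}; idom=B0
  B8: preds {B5,B6}: {B0,B2,B3,B5} ∩ {B0,B4,B6} = {B0}; idom=B0

DF walk-up:
  B3←B2: walk · to B2
  B3←B5: walk B5→B3 to B2
  B4←B1: walk B1 to B0
  B4←B3: walk B3→B2 to B0
  B7←B1: walk B1 to B0
  B7←B4: walk B4 to B0
  B7←B6: walk B6→B4 to B0
  B8←B5: walk B5→B3→B2 to B0
  B8←B6: walk B6→B4 to B0
  B0 → ∅
  B1 → {B4,B7}
  B2 → {B4,B8}
  B3 → {B3,B4,B8}
  B4 → {B7,B8}
  B5 → {B3,B8}
  B6 → {B7,B8}
  B7 → ∅
  B8 → ∅

φ for i: defs {B0,B3,B6,B7,B8}
  DF⁺ = {B3,B4,B7,B8}

Answer: ["B3", "B4", "B7", "B8"]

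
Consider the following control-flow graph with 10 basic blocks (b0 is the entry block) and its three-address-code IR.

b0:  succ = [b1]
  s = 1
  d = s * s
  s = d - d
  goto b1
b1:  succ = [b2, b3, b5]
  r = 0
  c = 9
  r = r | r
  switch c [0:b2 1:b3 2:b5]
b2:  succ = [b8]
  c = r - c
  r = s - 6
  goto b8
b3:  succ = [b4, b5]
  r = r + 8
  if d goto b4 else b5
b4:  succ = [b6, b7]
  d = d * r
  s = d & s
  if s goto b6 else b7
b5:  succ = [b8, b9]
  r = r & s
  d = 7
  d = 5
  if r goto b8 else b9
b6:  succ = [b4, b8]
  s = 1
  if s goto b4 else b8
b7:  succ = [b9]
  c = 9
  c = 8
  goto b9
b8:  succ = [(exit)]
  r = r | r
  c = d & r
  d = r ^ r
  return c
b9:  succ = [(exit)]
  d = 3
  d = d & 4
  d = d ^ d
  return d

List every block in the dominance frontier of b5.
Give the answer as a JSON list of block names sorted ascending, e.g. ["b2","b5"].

Answer: ["b8", "b9"]

Derivation:
idom tree: b1←b0 b2←b1 b3←b1 b4←b3 b5←b1 b6←b4 b7←b4 b8←b1 b9←b1
Dom∩ at merges:
  b4: preds {b3,b6}: {b0,b1,b3} ∩ {b0,b1,b3,b4,b6} = {b0,b1,b3}; idom=b3
  b5: preds {b1,b3}: {b0,b1} ∩ {b0,b1,b3} = {b0,b1}; idom=b1
  b8: preds {b2,b5,b6}: {b0,b1,b2} ∩ {b0,b1,b5} ∩ {b0,b1,b3,b4,b6} = {b0,b1}; idom=b1
  b9: preds {b5,b7}: {b0,b1,b5} ∩ {b0,b1,b3,b4,b7} = {b0,b1}; idom=b1

DF derivation:
  join b4 pred b3: · stop@b3
  join b4 pred b6: b6→b4 stop@b3
  join b5 pred b1: · stop@b1
  join b5 pred b3: b3 stop@b1
  join b8 pred b2: b2 stop@b1
  join b8 pred b5: b5 stop@b1
  join b8 pred b6: b6→b4→b3 stop@b1
  join b9 pred b5: b5 stop@b1
  join b9 pred b7: b7→b4→b3 stop@b1
  DF(b0)=∅
  DF(b1)=∅
  DF(b2)={b8}
  DF(b3)={b5,b8,b9}
  DF(b4)={b4,b8,b9}
  DF(b5)={b8,b9}
  DF(b6)={b4,b8}
  DF(b7)={b9}
  DF(b8)=∅
  DF(b9)=∅

DF(b5) = ["b8", "b9"]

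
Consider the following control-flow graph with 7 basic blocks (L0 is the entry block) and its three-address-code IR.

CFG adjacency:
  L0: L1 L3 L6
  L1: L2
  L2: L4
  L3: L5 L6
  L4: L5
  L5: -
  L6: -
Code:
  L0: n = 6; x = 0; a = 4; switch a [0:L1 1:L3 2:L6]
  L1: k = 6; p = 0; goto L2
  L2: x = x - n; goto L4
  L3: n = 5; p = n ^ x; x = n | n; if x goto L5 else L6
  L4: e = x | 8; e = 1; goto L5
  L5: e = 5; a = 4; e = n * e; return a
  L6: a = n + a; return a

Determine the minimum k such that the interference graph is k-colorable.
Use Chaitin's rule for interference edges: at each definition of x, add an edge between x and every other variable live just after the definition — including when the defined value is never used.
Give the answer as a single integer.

Per-block:
  L0: {a,n,x} / ∅
  L1: {k,p} / ∅
  L2: {x} / {n,x}
  L3: {n,p,x} / {x}
  L4: {e} / {x}
  L5: {a,e} / {n}
  L6: {a} / {a,n}

Live sets:
  L0 li=∅ lo={a,n,x}
  L1 li={n,x} lo={n,x}
  L2 li={n,x} lo={n,x}
  L3 li={a,x} lo={a,n}
  L4 li={n,x} lo={n}
  L5 li={n} lo=∅
  L6 li={a,n} lo=∅

Conflict graph:
  a↔{e,n,p,x}
  e↔{a,n}
  k↔{n,x}
  n↔{a,e,k,p,x}
  p↔{a,n,x}
  x↔{a,k,n,p}

Registers:
  {a,n,p,x} pairwise interfere (4-clique) ⇒ χ ≥ 4
  assign a→R1 e→R2 k→R1 n→R0 p→R3 x→R2 — no edge inside a register ⇒ χ ≤ 4
  χ = 4

Answer: 4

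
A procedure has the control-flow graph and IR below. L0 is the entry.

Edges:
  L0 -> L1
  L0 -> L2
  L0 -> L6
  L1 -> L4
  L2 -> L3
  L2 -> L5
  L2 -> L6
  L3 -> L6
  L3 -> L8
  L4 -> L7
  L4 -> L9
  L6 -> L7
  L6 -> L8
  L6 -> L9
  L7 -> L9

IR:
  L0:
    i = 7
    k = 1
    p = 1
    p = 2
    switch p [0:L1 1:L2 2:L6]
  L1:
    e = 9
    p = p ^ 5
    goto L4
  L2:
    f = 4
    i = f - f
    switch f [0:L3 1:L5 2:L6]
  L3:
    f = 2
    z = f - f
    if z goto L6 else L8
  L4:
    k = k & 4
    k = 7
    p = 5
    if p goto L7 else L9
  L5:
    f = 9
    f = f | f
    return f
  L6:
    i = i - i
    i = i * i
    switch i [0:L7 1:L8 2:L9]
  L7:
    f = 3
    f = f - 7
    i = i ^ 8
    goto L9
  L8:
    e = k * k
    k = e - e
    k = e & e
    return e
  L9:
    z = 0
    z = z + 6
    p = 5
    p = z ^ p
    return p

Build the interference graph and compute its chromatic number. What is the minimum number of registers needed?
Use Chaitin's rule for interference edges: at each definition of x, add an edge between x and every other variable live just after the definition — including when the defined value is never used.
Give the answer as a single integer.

Answer: 4

Analysis:
def/use:
  L0: {i,k,p} / ∅
  L1: {e,p} / {p}
  L2: {f,i} / ∅
  L3: {f,z} / ∅
  L4: {k,p} / {k}
  L5: {f} / ∅
  L6: {i} / {i}
  L7: {f,i} / {i}
  L8: {e,k} / {k}
  L9: {p,z} / ∅

Live sets:
  live L0: ∅→{i,k,p}
  live L1: {i,k,p}→{i,k}
  live L2: {k}→{i,k}
  live L3: {i,k}→{i,k}
  live L4: {i,k}→{i}
  live L5: ∅→∅
  live L6: {i,k}→{i,k}
  live L7: {i}→∅
  live L8: {k}→∅
  live L9: ∅→∅

Interfere edges:
  e: {i,k,p}
  f: {i,k}
  i: {e,f,k,p,z}
  k: {e,f,i,p,z}
  p: {e,i,k,z}
  z: {i,k,p}

Colouring:
  lower bound: {e,i,k,p} mutually conflict ⇒ χ ≥ 4
  4-colouring: r0={i}  r1={k}  r2={f,p}  r3={e,z}
  χ = 4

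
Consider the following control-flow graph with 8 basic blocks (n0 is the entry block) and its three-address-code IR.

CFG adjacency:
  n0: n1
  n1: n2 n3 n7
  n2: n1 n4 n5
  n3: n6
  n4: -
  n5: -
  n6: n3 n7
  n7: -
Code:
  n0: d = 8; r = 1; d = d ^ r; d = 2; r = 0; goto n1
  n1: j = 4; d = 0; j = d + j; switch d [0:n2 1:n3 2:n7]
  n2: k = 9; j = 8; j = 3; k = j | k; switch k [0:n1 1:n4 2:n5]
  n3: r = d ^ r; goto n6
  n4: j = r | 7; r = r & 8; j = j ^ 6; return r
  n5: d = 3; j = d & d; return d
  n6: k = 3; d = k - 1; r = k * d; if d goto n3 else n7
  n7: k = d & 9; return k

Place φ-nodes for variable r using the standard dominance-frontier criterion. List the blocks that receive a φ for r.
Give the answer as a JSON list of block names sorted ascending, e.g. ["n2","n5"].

Answer: ["n3", "n7"]

Working:
idom tree: n1←n0 n2←n1 n3←n1 n4←n2 n5←n2 n6←n3 n7←n1
Join-block Dom:
  n1: preds {n0,n2}: {n0} ∩ {n0,n1,n2} = {n0}; idom=n0
  n3: preds {n1,n6}: {n0,n1} ∩ {n0,n1,n3,n6} = {n0,n1}; idom=n1
  n7: preds {n1,n6}: {n0,n1} ∩ {n0,n1,n3,n6} = {n0,n1}; idom=n1

Frontier:
  join n1 pred n0: · stop@n0
  join n1 pred n2: n2→n1 stop@n0
  join n3 pred n1: · stop@n1
  join n3 pred n6: n6→n3 stop@n1
  join n7 pred n1: · stop@n1
  join n7 pred n6: n6→n3 stop@n1
  DF(n0)=∅
  DF(n1)={n1}
  DF(n2)={n1}
  DF(n3)={n3,n7}
  DF(n4)=∅
  DF(n5)=∅
  DF(n6)={n3,n7}
  DF(n7)=∅

φ for r: defs {n0,n3,n4,n6}
  DF⁺ = {n3,n7}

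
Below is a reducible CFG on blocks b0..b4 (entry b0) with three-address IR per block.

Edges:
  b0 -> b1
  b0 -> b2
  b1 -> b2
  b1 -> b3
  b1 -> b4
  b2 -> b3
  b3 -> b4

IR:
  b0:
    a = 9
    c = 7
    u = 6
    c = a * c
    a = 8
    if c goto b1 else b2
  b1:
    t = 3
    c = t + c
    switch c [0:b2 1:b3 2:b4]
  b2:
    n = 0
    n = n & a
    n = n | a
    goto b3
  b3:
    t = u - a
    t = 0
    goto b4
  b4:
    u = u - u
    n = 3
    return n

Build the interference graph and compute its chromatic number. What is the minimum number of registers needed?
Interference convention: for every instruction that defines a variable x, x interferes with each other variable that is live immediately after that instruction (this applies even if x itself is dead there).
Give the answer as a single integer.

Answer: 4

Analysis:
def/use:
  b0: def={a,c,u} ue=∅
  b1: def={c,t} ue={c}
  b2: def={n} ue={a}
  b3: def={t} ue={a,u}
  b4: def={n,u} ue={u}

Backward fixpoint:
  live b0: ∅→{a,c,u}
  live b1: {a,c,u}→{a,u}
  live b2: {a,u}→{a,u}
  live b3: {a,u}→{u}
  live b4: {u}→∅

Conflict graph:
  a — {c,n,t,u}
  c — {a,t,u}
  n — {a,u}
  t — {a,c,u}
  u — {a,c,n,t}

Chromatic number:
  lower bound: {a,c,t,u} mutually conflict ⇒ χ ≥ 4
  assign a→R0 c→R2 n→R2 t→R3 u→R1 — no edge inside a register ⇒ χ ≤ 4
  χ = 4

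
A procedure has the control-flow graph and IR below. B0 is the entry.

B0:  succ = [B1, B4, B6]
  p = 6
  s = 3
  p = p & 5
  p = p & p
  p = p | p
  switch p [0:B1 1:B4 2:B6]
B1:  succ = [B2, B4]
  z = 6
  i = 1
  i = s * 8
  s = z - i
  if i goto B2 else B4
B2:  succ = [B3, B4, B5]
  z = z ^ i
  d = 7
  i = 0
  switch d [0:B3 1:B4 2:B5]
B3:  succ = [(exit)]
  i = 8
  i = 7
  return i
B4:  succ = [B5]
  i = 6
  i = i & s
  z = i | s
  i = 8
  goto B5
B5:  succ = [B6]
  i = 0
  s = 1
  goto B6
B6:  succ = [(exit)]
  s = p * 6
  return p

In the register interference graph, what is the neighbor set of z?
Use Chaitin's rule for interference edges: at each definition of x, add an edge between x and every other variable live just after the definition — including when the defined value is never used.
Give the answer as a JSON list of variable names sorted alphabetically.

Answer: ["i", "p", "s"]

Derivation:
def/use:
  B0 def {p,s} use ∅
  B1 def {i,s,z} use {s}
  B2 def {d,i,z} use {i,z}
  B3 def {i} use ∅
  B4 def {i,z} use {s}
  B5 def {i,s} use ∅
  B6 def {s} use {p}

Backward fixpoint:
  B0: in=∅ out={p,s}
  B1: in={p,s} out={i,p,s,z}
  B2: in={i,p,s,z} out={p,s}
  B3: in=∅ out=∅
  B4: in={p,s} out={p}
  B5: in={p} out={p}
  B6: in={p} out=∅

Interfere edges:
  d: {i,p,s}
  i: {d,p,s,z}
  p: {d,i,s,z}
  s: {d,i,p,z}
  z: {i,p,s}

N(z) = ["i", "p", "s"]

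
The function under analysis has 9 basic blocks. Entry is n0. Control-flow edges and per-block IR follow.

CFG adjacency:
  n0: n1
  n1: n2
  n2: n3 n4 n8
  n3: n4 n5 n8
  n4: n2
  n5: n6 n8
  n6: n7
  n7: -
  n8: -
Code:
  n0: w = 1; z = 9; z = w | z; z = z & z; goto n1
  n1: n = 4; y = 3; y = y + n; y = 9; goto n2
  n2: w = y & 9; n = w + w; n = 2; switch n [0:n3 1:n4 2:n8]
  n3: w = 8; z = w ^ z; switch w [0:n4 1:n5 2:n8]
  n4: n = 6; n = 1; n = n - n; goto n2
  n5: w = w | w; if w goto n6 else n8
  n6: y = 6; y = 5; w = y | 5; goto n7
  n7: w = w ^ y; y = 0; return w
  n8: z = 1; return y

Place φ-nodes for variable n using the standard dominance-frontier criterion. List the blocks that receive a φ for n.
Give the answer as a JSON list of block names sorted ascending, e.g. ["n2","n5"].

idom tree: n1←n0 n2←n1 n3←n2 n4←n2 n5←n3 n6←n5 n7←n6 n8←n2
Dom at joins:
  n2: preds {n1,n4}: {n0,n1} ∩ {n0,n1,n2,n4} = {n0,n1}; idom=n1
  n4: preds {n2,n3}: {n0,n1,n2} ∩ {n0,n1,n2,n3} = {n0,n1,n2}; idom=n2
  n8: preds {n2,n3,n5}: {n0,n1,n2} ∩ {n0,n1,n2,n3} ∩ {n0,n1,n2,n3,n5} = {n0,n1,n2}; idom=n2

DF derivation:
  join n2 pred n1: · stop@n1
  join n2 pred n4: n4→n2 stop@n1
  join n4 pred n2: · stop@n2
  join n4 pred n3: n3 stop@n2
  join n8 pred n2: · stop@n2
  join n8 pred n3: n3 stop@n2
  join n8 pred n5: n5→n3 stop@n2
  n0 → ∅
  n1 → ∅
  n2 → {n2}
  n3 → {n4,n8}
  n4 → {n2}
  n5 → {n8}
  n6 → ∅
  n7 → ∅
  n8 → ∅

φ for n: defs {n1,n2,n4}
  DF⁺ = {n2}

Answer: ["n2"]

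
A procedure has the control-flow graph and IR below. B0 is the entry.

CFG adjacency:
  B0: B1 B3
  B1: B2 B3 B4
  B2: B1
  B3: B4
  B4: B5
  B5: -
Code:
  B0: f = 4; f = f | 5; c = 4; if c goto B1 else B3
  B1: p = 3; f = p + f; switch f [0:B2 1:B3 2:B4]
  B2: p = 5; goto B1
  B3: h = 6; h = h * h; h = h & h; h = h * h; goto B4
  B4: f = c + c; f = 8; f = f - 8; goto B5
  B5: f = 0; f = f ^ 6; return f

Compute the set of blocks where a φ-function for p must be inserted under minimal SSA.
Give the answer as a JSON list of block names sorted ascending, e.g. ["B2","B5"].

Answer: ["B1", "B3", "B4"]

Analysis:
idom tree: B1←B0 B2←B1 B3←B0 B4←B0 B5←B4
Dom∩ at merges:
  B1: preds {B0,B2}: {B0} ∩ {B0,B1,B2} = {B0}; idom=B0
  B3: preds {B0,B1}: {B0} ∩ {B0,B1} = {B0}; idom=B0
  B4: preds {B1,B3}: {B0,B1} ∩ {B0,B3} = {B0}; idom=B0

DF walk-up:
  join B1 pred B0: · stop@B0
  join B1 pred B2: B2→B1 stop@B0
  join B3 pred B0: · stop@B0
  join B3 pred B1: B1 stop@B0
  join B4 pred B1: B1 stop@B0
  join B4 pred B3: B3 stop@B0
  B0 → ∅
  B1 → {B1,B3,B4}
  B2 → {B1}
  B3 → {B4}
  B4 → ∅
  B5 → ∅

φ for p: defs {B1,B2}
  DF⁺ = {B1,B3,B4}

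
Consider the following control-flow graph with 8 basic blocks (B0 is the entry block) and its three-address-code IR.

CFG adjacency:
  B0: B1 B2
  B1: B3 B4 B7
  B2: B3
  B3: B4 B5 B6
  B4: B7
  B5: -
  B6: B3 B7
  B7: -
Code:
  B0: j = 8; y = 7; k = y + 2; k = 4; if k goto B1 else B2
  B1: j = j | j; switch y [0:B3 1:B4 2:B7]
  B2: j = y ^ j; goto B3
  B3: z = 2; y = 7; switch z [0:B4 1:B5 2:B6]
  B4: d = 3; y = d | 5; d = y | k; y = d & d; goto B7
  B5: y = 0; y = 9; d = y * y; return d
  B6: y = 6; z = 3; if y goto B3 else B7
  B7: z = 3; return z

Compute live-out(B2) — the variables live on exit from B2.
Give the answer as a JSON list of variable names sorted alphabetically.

def/use:
  B0: def={j,k,y} ue=∅
  B1: def={j} ue={j,y}
  B2: def={j} ue={j,y}
  B3: def={y,z} ue=∅
  B4: def={d,y} ue={k}
  B5: def={d,y} ue=∅
  B6: def={y,z} ue=∅
  B7: def={z} ue=∅

Liveness:
  B0 li=∅ lo={j,k,y}
  B1 li={j,k,y} lo={k}
  B2 li={j,k,y} lo={k}
  B3 li={k} lo={k}
  B4 li={k} lo=∅
  B5 li=∅ lo=∅
  B6 li={k} lo={k}
  B7 li=∅ lo=∅

live-out(B2) = ["k"]

Answer: ["k"]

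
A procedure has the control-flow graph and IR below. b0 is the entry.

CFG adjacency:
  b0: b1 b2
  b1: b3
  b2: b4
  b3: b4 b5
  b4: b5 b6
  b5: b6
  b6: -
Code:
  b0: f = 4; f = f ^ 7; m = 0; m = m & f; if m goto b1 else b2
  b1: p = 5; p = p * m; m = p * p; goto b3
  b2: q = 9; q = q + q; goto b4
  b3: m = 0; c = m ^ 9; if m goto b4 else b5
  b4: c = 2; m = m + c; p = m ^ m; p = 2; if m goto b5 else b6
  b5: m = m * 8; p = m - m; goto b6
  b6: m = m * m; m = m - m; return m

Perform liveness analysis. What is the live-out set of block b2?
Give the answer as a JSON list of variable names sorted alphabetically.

Block summaries:
  b0: def={f,m} ue=∅
  b1: def={m,p} ue={m}
  b2: def={q} ue=∅
  b3: def={c,m} ue=∅
  b4: def={c,m,p} ue={m}
  b5: def={m,p} ue={m}
  b6: def={m} ue={m}

Liveness:
  live b0: ∅→{m}
  live b1: {m}→∅
  live b2: {m}→{m}
  live b3: ∅→{m}
  live b4: {m}→{m}
  live b5: {m}→{m}
  live b6: {m}→∅

live-out(b2) = ["m"]

Answer: ["m"]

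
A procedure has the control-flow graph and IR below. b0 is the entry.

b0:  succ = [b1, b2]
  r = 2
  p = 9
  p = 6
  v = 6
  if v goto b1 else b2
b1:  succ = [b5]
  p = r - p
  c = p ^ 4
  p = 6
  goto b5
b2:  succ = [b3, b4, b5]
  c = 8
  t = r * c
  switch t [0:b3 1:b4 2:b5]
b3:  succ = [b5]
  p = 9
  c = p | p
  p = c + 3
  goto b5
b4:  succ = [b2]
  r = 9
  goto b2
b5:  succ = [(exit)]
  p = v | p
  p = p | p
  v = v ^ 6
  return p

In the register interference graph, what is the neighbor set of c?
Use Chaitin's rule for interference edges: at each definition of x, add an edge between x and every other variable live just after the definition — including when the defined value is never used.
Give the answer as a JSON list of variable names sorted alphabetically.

Block summaries:
  b0: def={p,r,v} ue=∅
  b1: def={c,p} ue={p,r}
  b2: def={c,t} ue={r}
  b3: def={c,p} ue=∅
  b4: def={r} ue=∅
  b5: def={p,v} ue={p,v}

Backward fixpoint:
  b0: in=∅ out={p,r,v}
  b1: in={p,r,v} out={p,v}
  b2: in={p,r,v} out={p,v}
  b3: in={v} out={p,v}
  b4: in={p,v} out={p,r,v}
  b5: in={p,v} out=∅

Conflict graph:
  c: {p,r,v}
  p: {c,r,t,v}
  r: {c,p,v}
  t: {p,v}
  v: {c,p,r,t}

N(c) = ["p", "r", "v"]

Answer: ["p", "r", "v"]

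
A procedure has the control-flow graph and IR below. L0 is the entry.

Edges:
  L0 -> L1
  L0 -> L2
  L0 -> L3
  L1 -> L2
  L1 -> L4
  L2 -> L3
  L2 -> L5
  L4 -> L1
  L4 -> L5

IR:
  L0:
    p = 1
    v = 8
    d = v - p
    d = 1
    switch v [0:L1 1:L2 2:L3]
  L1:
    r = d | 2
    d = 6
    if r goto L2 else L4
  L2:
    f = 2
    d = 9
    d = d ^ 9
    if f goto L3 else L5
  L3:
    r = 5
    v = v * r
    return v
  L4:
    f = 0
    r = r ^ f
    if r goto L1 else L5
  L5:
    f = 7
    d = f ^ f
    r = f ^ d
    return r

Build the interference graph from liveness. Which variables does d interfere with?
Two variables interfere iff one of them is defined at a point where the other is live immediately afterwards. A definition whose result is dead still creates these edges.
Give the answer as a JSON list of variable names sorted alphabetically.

Per-block:
  L0: def={d,p,v} ue=∅
  L1: def={d,r} ue={d}
  L2: def={d,f} ue=∅
  L3: def={r,v} ue={v}
  L4: def={f,r} ue={r}
  L5: def={d,f,r} ue=∅

Backward fixpoint:
  L0 li=∅ lo={d,v}
  L1 li={d,v} lo={d,r,v}
  L2 li={v} lo={v}
  L3 li={v} lo=∅
  L4 li={d,r,v} lo={d,v}
  L5 li=∅ lo=∅

Conflict graph:
  d: {f,r,v}
  f: {d,r,v}
  p: {v}
  r: {d,f,v}
  v: {d,f,p,r}

N(d) = ["f", "r", "v"]

Answer: ["f", "r", "v"]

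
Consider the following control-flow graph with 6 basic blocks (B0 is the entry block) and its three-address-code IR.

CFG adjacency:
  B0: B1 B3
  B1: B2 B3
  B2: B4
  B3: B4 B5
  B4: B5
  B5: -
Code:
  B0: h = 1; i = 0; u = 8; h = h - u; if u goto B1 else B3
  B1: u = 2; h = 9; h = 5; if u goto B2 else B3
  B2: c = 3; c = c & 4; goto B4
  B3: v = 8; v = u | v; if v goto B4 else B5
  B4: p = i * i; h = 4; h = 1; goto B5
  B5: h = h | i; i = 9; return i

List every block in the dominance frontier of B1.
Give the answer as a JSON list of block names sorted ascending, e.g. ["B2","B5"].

Answer: ["B3", "B4"]

Analysis:
idom tree: B1←B0 B2←B1 B3←B0 B4←B0 B5←B0
Dom∩ at merges:
  B3: preds {B0,B1}: {B0} ∩ {B0,B1} = {B0}; idom=B0
  B4: preds {B2,B3}: {B0,B1,B2} ∩ {B0,B3} = {B0}; idom=B0
  B5: preds {B3,B4}: {B0,B3} ∩ {B0,B4} = {B0}; idom=B0

DF walk-up:
  B3←B0: walk · to B0
  B3←B1: walk B1 to B0
  B4←B2: walk B2→B1 to B0
  B4←B3: walk B3 to B0
  B5←B3: walk B3 to B0
  B5←B4: walk B4 to B0
  B0: DF=∅
  B1: DF={B3,B4}
  B2: DF={B4}
  B3: DF={B4,B5}
  B4: DF={B5}
  B5: DF=∅

DF(B1) = ["B3", "B4"]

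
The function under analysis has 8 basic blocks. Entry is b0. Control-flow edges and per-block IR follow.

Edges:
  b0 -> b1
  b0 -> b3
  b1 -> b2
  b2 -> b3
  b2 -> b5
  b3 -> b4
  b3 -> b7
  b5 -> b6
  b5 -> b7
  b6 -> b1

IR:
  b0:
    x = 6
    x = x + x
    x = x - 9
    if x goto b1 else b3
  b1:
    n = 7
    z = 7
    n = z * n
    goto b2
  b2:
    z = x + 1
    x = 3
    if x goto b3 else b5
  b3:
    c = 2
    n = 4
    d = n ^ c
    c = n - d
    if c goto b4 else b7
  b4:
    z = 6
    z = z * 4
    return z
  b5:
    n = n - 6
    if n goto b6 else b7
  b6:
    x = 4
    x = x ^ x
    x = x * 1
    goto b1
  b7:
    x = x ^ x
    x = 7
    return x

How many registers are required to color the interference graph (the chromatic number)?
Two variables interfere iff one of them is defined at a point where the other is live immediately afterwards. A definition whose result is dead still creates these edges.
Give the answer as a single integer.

Answer: 3

Analysis:
def/use:
  b0: {x} / ∅
  b1: {n,z} / ∅
  b2: {x,z} / {x}
  b3: {c,d,n} / ∅
  b4: {z} / ∅
  b5: {n} / {n}
  b6: {x} / ∅
  b7: {x} / {x}

Live sets:
  b0: in=∅ out={x}
  b1: in={x} out={n,x}
  b2: in={n,x} out={n,x}
  b3: in={x} out={x}
  b4: in=∅ out=∅
  b5: in={n,x} out={x}
  b6: in=∅ out={x}
  b7: in={x} out=∅

Interfere edges:
  c — {n,x}
  d — {n,x}
  n — {c,d,x,z}
  x — {c,d,n,z}
  z — {n,x}

Chromatic number:
  lower bound: {c,n,x} mutually conflict ⇒ χ ≥ 3
  3-colouring: r0={n}  r1={x}  r2={c,d,z}
  χ = 3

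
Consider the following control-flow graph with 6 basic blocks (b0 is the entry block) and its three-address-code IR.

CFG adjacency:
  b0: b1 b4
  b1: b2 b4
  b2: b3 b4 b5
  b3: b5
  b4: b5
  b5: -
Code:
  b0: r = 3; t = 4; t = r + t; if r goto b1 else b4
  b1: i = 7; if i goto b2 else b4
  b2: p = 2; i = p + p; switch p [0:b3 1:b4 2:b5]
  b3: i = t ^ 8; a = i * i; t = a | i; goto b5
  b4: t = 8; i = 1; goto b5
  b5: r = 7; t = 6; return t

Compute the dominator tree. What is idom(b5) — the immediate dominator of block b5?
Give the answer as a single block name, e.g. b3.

idom tree: b1←b0 b2←b1 b3←b2 b4←b0 b5←b0
Dom∩ at merges:
  b4: preds {b0,b1,b2}: {b0} ∩ {b0,b1} ∩ {b0,b1,b2} = {b0}; idom=b0
  b5: preds {b2,b3,b4}: {b0,b1,b2} ∩ {b0,b1,b2,b3} ∩ {b0,b4} = {b0}; idom=b0

idom(b5) = b0

Answer: b0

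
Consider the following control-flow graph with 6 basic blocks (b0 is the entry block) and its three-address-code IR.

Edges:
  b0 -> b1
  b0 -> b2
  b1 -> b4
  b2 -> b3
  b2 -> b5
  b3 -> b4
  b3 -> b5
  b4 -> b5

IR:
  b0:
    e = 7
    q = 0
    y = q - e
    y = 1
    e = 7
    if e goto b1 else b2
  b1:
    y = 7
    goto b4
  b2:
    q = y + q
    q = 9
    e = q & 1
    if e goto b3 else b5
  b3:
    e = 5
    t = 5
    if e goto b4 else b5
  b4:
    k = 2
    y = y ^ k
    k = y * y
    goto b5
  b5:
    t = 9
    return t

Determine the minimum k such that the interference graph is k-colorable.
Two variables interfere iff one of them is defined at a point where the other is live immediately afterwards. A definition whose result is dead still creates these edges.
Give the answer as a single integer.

Block summaries:
  b0: def={e,q,y} ue=∅
  b1: def={y} ue=∅
  b2: def={e,q} ue={q,y}
  b3: def={e,t} ue=∅
  b4: def={k,y} ue={y}
  b5: def={t} ue=∅

Backward fixpoint:
  b0: in=∅ out={q,y}
  b1: in=∅ out={y}
  b2: in={q,y} out={y}
  b3: in={y} out={y}
  b4: in={y} out=∅
  b5: in=∅ out=∅

Interference:
  e: {q,t,y}
  k: {y}
  q: {e,y}
  t: {e,y}
  y: {e,k,q,t}

Registers:
  {e,q,y} pairwise interfere (3-clique) ⇒ χ ≥ 3
  assign e→r1 k→r1 q→r2 t→r2 y→r0 — no edge inside a register ⇒ χ ≤ 3
  χ = 3

Answer: 3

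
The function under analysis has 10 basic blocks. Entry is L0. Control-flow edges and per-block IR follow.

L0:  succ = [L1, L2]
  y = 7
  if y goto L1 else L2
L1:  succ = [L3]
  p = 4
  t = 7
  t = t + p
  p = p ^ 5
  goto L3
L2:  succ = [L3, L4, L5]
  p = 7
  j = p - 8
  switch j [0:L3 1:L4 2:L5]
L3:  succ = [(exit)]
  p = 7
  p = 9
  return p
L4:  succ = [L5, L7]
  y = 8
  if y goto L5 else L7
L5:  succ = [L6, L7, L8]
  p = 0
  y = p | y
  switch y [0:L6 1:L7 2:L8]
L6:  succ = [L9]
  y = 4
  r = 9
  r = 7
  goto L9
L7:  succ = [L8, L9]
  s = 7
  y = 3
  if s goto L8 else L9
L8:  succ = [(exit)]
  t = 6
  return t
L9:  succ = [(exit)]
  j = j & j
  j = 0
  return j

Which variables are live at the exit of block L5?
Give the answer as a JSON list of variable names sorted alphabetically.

Answer: ["j"]

Derivation:
Per-block:
  L0 def {y} use ∅
  L1 def {p,t} use ∅
  L2 def {j,p} use ∅
  L3 def {p} use ∅
  L4 def {y} use ∅
  L5 def {p,y} use {y}
  L6 def {r,y} use ∅
  L7 def {s,y} use ∅
  L8 def {t} use ∅
  L9 def {j} use {j}

Live sets:
  live L0: ∅→{y}
  live L1: ∅→∅
  live L2: {y}→{j,y}
  live L3: ∅→∅
  live L4: {j}→{j,y}
  live L5: {j,y}→{j}
  live L6: {j}→{j}
  live L7: {j}→{j}
  live L8: ∅→∅
  live L9: {j}→∅

live-out(L5) = ["j"]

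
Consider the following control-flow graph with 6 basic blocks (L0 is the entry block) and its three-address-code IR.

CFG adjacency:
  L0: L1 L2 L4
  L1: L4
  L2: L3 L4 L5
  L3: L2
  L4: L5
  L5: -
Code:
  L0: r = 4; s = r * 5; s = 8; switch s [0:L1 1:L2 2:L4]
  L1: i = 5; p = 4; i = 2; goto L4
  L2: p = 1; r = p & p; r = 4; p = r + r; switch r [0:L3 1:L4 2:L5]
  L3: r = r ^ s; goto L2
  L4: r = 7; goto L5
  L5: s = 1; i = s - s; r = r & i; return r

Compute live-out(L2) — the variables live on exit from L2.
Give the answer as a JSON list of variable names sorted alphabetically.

def/use:
  L0 def {r,s} use ∅
  L1 def {i,p} use ∅
  L2 def {p,r} use ∅
  L3 def {r} use {r,s}
  L4 def {r} use ∅
  L5 def {i,r,s} use {r}

Live sets:
  L0: in=∅ out={s}
  L1: in=∅ out=∅
  L2: in={s} out={r,s}
  L3: in={r,s} out={s}
  L4: in=∅ out={r}
  L5: in={r} out=∅

live-out(L2) = ["r", "s"]

Answer: ["r", "s"]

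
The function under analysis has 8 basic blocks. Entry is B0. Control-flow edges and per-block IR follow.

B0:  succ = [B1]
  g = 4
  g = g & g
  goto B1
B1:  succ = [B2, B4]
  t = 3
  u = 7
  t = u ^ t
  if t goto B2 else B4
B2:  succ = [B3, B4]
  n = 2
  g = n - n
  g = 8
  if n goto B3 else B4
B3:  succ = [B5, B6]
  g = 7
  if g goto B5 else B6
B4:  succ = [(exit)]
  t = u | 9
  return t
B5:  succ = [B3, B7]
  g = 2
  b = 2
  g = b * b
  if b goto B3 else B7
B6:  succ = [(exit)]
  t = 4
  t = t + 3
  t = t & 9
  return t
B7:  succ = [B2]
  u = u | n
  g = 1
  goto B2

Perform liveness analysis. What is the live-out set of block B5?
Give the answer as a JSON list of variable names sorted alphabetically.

Answer: ["n", "u"]

Analysis:
Block summaries:
  B0: def={g} ue=∅
  B1: def={t,u} ue=∅
  B2: def={g,n} ue=∅
  B3: def={g} ue=∅
  B4: def={t} ue={u}
  B5: def={b,g} ue=∅
  B6: def={t} ue=∅
  B7: def={g,u} ue={n,u}

Liveness:
  B0 li=∅ lo=∅
  B1 li=∅ lo={u}
  B2 li={u} lo={n,u}
  B3 li={n,u} lo={n,u}
  B4 li={u} lo=∅
  B5 li={n,u} lo={n,u}
  B6 li=∅ lo=∅
  B7 li={n,u} lo={u}

live-out(B5) = ["n", "u"]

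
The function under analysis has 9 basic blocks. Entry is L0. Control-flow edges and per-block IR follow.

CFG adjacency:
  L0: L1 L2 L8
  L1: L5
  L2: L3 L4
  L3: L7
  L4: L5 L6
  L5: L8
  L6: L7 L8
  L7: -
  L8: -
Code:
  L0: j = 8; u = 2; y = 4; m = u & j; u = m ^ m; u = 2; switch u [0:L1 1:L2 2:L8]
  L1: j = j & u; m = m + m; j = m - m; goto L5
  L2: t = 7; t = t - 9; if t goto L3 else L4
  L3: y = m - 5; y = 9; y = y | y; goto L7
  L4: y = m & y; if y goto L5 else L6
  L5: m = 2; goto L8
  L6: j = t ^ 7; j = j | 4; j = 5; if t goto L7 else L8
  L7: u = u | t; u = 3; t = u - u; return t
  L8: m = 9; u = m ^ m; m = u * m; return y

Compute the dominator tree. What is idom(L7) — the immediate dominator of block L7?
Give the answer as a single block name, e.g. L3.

idom tree: L1←L0 L2←L0 L3←L2 L4←L2 L5←L0 L6←L4 L7←L2 L8←L0
Dom∩ at merges:
  L5: preds {L1,L4}: {L0,L1} ∩ {L0,L2,L4} = {L0}; idom=L0
  L7: preds {L3,L6}: {L0,L2,L3} ∩ {L0,L2,L4,L6} = {L0,L2}; idom=L2
  L8: preds {L0,L5,L6}: {L0} ∩ {L0,L5} ∩ {L0,L2,L4,L6} = {L0}; idom=L0

idom(L7) = L2

Answer: L2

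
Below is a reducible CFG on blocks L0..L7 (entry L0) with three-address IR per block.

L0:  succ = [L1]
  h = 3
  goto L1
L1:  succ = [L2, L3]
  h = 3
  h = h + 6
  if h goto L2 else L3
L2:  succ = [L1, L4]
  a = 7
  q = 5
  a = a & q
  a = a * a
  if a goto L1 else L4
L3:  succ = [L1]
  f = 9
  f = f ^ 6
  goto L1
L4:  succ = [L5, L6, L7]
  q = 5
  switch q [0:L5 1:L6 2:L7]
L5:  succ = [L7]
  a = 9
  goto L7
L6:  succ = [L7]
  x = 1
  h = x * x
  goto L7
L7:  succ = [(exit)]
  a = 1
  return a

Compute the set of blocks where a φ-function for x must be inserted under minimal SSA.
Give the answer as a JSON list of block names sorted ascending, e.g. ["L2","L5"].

Answer: ["L7"]

Analysis:
idom tree: L1←L0 L2←L1 L3←L1 L4←L2 L5←L4 L6←L4 L7←L4
Join-block Dom:
  L1: preds {L0,L2,L3}: {L0} ∩ {L0,L1,L2} ∩ {L0,L1,L3} = {L0}; idom=L0
  L7: preds {L4,L5,L6}: {L0,L1,L2,L4} ∩ {L0,L1,L2,L4,L5} ∩ {L0,L1,L2,L4,L6} = {L0,L1,L2,L4}; idom=L4

DF walk-up:
  L1←L0: walk · to L0
  L1←L2: walk L2→L1 to L0
  L1←L3: walk L3→L1 to L0
  L7←L4: walk · to L4
  L7←L5: walk L5 to L4
  L7←L6: walk L6 to L4
  L0 → ∅
  L1 → {L1}
  L2 → {L1}
  L3 → {L1}
  L4 → ∅
  L5 → {L7}
  L6 → {L7}
  L7 → ∅

φ for x: defs {L6}
  DF⁺ = {L7}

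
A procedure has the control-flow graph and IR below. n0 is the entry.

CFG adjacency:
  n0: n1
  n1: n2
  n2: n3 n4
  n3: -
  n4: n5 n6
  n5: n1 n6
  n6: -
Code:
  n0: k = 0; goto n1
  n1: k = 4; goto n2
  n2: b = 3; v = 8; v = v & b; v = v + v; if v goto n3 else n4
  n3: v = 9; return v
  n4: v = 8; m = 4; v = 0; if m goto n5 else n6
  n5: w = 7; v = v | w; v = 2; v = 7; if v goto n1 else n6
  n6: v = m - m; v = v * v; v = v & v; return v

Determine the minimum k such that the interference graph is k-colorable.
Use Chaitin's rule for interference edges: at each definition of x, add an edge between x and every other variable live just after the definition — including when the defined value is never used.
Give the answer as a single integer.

Answer: 3

Analysis:
Block summaries:
  n0: {k} / ∅
  n1: {k} / ∅
  n2: {b,v} / ∅
  n3: {v} / ∅
  n4: {m,v} / ∅
  n5: {v,w} / {v}
  n6: {v} / {m}

Backward fixpoint:
  live n0: ∅→∅
  live n1: ∅→∅
  live n2: ∅→∅
  live n3: ∅→∅
  live n4: ∅→{m,v}
  live n5: {m,v}→{m}
  live n6: {m}→∅

Interfere edges:
  b: {v}
  k: ∅
  m: {v,w}
  v: {b,m,w}
  w: {m,v}

Chromatic number:
  lower bound: {m,v,w} mutually conflict ⇒ χ ≥ 3
  3-colouring: c0={k,v}  c1={b,m}  c2={w}
  χ = 3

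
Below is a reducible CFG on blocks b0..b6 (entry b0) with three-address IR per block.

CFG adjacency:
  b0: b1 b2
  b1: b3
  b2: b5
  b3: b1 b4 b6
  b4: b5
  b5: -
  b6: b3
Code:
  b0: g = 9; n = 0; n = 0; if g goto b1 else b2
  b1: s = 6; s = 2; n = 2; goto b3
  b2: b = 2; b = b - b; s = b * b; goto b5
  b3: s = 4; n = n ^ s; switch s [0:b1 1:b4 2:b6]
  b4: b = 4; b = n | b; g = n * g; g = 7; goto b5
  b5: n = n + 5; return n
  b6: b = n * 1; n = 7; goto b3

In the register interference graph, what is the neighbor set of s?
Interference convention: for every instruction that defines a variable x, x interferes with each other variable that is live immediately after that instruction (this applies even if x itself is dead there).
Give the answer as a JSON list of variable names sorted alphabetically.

Per-block:
  b0 def {g,n} use ∅
  b1 def {n,s} use ∅
  b2 def {b,s} use ∅
  b3 def {n,s} use {n}
  b4 def {b,g} use {g,n}
  b5 def {n} use {n}
  b6 def {b,n} use {n}

Backward fixpoint:
  b0: in=∅ out={g,n}
  b1: in={g} out={g,n}
  b2: in={n} out={n}
  b3: in={g,n} out={g,n}
  b4: in={g,n} out={n}
  b5: in={n} out=∅
  b6: in={g,n} out={g,n}

Interfere edges:
  b↔{g,n}
  g↔{b,n,s}
  n↔{b,g,s}
  s↔{g,n}

N(s) = ["g", "n"]

Answer: ["g", "n"]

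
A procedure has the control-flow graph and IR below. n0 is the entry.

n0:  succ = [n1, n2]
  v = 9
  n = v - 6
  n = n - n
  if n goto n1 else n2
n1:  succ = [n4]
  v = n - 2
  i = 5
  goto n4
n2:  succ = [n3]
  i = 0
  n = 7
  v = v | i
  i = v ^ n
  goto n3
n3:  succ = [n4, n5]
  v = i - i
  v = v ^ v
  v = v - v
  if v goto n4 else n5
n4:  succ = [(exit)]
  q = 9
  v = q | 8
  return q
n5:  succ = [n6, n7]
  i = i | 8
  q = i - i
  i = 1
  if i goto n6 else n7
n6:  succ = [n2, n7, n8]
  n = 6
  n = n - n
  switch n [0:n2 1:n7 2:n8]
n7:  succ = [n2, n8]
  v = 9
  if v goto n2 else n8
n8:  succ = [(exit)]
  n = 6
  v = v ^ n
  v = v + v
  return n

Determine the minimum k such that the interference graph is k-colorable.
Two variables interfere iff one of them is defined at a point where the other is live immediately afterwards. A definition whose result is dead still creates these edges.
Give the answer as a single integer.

Answer: 3

Working:
Per-block:
  n0: def={n,v} ue=∅
  n1: def={i,v} ue={n}
  n2: def={i,n,v} ue={v}
  n3: def={v} ue={i}
  n4: def={q,v} ue=∅
  n5: def={i,q} ue={i}
  n6: def={n} ue=∅
  n7: def={v} ue=∅
  n8: def={n,v} ue={v}

Live sets:
  n0: in=∅ out={n,v}
  n1: in={n} out=∅
  n2: in={v} out={i}
  n3: in={i} out={i,v}
  n4: in=∅ out=∅
  n5: in={i,v} out={v}
  n6: in={v} out={v}
  n7: in=∅ out={v}
  n8: in={v} out=∅

Conflict graph:
  i — {n,v}
  n — {i,v}
  q — {v}
  v — {i,n,q}

Chromatic number:
  {i,n,v} pairwise interfere (3-clique) ⇒ χ ≥ 3
  assign i→c1 n→c2 q→c1 v→c0 — no edge inside a register ⇒ χ ≤ 3
  χ = 3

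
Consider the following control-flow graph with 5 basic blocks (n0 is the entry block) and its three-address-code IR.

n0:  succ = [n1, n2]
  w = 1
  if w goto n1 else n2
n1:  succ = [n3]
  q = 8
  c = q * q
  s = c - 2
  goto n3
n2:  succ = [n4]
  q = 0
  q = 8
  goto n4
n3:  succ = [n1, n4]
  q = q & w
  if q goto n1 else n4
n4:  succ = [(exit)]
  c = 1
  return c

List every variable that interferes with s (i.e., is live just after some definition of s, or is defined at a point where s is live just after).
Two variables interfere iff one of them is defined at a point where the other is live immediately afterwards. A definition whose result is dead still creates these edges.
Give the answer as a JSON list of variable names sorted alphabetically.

Answer: ["q", "w"]

Analysis:
Block summaries:
  n0: {w} / ∅
  n1: {c,q,s} / ∅
  n2: {q} / ∅
  n3: {q} / {q,w}
  n4: {c} / ∅

Live sets:
  live n0: ∅→{w}
  live n1: {w}→{q,w}
  live n2: ∅→∅
  live n3: {q,w}→{w}
  live n4: ∅→∅

Interfere edges:
  c: {q,w}
  q: {c,s,w}
  s: {q,w}
  w: {c,q,s}

N(s) = ["q", "w"]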